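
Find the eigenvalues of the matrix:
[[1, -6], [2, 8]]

Characteristic equation: det(A - λI) = 0
λ² - (trace)λ + (det) = 0
trace = 1 + 8 = 9, det = (1)(8) - (-6)(2) = 20
λ² - (9)λ + (20) = 0
λ = (9 ± √((9)² - 4·(20))) / 2 = (9 ± √1) / 2
Solving: λ = 4, 5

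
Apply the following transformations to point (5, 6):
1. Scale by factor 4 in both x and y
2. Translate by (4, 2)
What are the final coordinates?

Step 1: Scale (5, 6) by 4 → (20, 24)
Step 2: Translate by (4, 2) → (24, 26)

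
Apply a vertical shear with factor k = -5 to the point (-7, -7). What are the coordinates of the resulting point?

Shear matrix for vertical shear with factor k = -5:
[[1, 0], [-5, 1]]
Result: (-7, -7) → (-7, 28)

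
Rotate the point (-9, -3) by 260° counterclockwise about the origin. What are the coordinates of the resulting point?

Rotation matrix for 260°: [[cos 260°, -sin 260°], [sin 260°, cos 260°]] ≈ [[-0.173648, 0.984808], [-0.984808, -0.173648]]
[[-0.173648, 0.984808], [-0.984808, -0.173648]] × [-9, -3]ᵀ ≈ [-1.3916, 9.3842]ᵀ
Result: (-1.3916, 9.3842)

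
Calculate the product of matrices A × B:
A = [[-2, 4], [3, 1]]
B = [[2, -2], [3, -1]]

Matrix multiplication:
C[0][0] = -2×2 + 4×3 = 8
C[0][1] = -2×-2 + 4×-1 = 0
C[1][0] = 3×2 + 1×3 = 9
C[1][1] = 3×-2 + 1×-1 = -7
Result: [[8, 0], [9, -7]]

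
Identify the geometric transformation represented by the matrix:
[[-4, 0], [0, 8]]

This matrix represents: non-uniform scaling by sx = -4, sy = 8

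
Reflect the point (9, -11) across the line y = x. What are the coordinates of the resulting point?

Reflection across line y = x: (9, -11) → (-11, 9)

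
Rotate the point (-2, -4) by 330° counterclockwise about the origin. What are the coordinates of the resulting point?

Rotation matrix for 330°: [[cos 330°, -sin 330°], [sin 330°, cos 330°]] ≈ [[0.866025, 0.500000], [-0.500000, 0.866025]]
[[0.866025, 0.500000], [-0.500000, 0.866025]] × [-2, -4]ᵀ ≈ [-3.7321, -2.4641]ᵀ
Result: (-3.7321, -2.4641)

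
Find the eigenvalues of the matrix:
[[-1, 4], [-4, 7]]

Characteristic equation: det(A - λI) = 0
λ² - (trace)λ + (det) = 0
trace = -1 + 7 = 6, det = (-1)(7) - (4)(-4) = 9
λ² - (6)λ + (9) = 0
λ = (6 ± √((6)² - 4·(9))) / 2 = (6 ± √0) / 2
Solving: λ = 3, 3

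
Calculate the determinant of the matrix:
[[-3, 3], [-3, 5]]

For a 2×2 matrix [[a, b], [c, d]], det = ad - bc
det = (-3)(5) - (3)(-3) = -15 - -9 = -6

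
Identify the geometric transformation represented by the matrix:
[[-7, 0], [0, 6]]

This matrix represents: non-uniform scaling by sx = -7, sy = 6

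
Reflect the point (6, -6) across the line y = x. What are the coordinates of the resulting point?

Reflection across line y = x: (6, -6) → (-6, 6)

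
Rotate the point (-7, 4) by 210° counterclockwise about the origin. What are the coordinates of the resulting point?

Rotation matrix for 210°: [[cos 210°, -sin 210°], [sin 210°, cos 210°]] ≈ [[-0.866025, 0.500000], [-0.500000, -0.866025]]
[[-0.866025, 0.500000], [-0.500000, -0.866025]] × [-7, 4]ᵀ ≈ [8.0622, 0.0359]ᵀ
Result: (8.0622, 0.0359)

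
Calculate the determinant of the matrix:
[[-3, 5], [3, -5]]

For a 2×2 matrix [[a, b], [c, d]], det = ad - bc
det = (-3)(-5) - (5)(3) = 15 - 15 = 0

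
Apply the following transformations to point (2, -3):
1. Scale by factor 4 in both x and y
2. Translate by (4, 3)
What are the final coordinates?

Step 1: Scale (2, -3) by 4 → (8, -12)
Step 2: Translate by (4, 3) → (12, -9)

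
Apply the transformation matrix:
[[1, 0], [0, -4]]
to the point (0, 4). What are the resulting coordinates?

Matrix multiplication:
[[1, 0], [0, -4]] × [0, 4]ᵀ
= [(1)(0) + (0)(4), (0)(0) + (-4)(4)]ᵀ
= [0, -16]ᵀ
Result: (0, -16)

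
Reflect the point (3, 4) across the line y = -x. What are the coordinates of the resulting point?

Reflection across line y = -x: (3, 4) → (-4, -3)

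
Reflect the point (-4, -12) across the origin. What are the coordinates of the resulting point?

Reflection across origin: (-4, -12) → (4, 12)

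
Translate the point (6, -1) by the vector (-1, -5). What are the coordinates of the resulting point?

Translation by (-1, -5) (homogeneous matrix [[1, 0, -1], [0, 1, -5], [0, 0, 1]]):
x' = 6 + -1 = 5
y' = -1 + -5 = -6
Result: (5, -6)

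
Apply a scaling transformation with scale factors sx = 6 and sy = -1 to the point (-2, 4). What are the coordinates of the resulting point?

Scaling matrix:
[[6, 0], [0, -1]]
Result: (-2 × 6, 4 × -1) = (-12, -4)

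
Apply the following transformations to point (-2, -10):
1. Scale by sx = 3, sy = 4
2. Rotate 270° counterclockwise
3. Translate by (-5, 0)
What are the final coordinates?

Step 1: Scale → (-6, -40)
Step 2: Rotate 270° → (-40, 6)
Step 3: Translate → (-45, 6)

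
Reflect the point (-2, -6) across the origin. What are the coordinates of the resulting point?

Reflection across origin: (-2, -6) → (2, 6)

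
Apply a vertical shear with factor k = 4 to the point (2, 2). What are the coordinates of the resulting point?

Shear matrix for vertical shear with factor k = 4:
[[1, 0], [4, 1]]
Result: (2, 2) → (2, 10)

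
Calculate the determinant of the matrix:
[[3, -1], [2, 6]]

For a 2×2 matrix [[a, b], [c, d]], det = ad - bc
det = (3)(6) - (-1)(2) = 18 - -2 = 20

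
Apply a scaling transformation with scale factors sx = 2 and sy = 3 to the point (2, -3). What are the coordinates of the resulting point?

Scaling matrix:
[[2, 0], [0, 3]]
Result: (2 × 2, -3 × 3) = (4, -9)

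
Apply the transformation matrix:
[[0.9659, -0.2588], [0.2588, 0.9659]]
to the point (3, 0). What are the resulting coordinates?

Matrix multiplication:
[[0.9659, -0.2588], [0.2588, 0.9659]] × [3, 0]ᵀ
= [(0.9659)(3) + (-0.2588)(0), (0.2588)(3) + (0.9659)(0)]ᵀ
= [2.8977, 0.7764]ᵀ
Result: (2.8977, 0.7764)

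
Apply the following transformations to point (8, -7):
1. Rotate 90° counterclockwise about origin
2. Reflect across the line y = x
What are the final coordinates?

Step 1: Rotate 90° → (7, 8)
Step 2: Reflect across line y = x → (8, 7)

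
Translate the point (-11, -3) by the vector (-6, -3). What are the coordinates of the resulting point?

Translation by (-6, -3) (homogeneous matrix [[1, 0, -6], [0, 1, -3], [0, 0, 1]]):
x' = -11 + -6 = -17
y' = -3 + -3 = -6
Result: (-17, -6)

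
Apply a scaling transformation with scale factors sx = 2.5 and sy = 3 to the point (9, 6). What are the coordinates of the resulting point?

Scaling matrix:
[[2.50, 0], [0, 3]]
Result: (9 × 2.5, 6 × 3) = (22.5, 18)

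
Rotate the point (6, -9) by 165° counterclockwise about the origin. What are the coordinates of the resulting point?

Rotation matrix for 165°: [[cos 165°, -sin 165°], [sin 165°, cos 165°]] ≈ [[-0.965926, -0.258819], [0.258819, -0.965926]]
[[-0.965926, -0.258819], [0.258819, -0.965926]] × [6, -9]ᵀ ≈ [-3.4662, 10.2462]ᵀ
Result: (-3.4662, 10.2462)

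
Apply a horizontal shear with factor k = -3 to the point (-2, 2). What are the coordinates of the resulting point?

Shear matrix for horizontal shear with factor k = -3:
[[1, -3], [0, 1]]
Result: (-2, 2) → (-8, 2)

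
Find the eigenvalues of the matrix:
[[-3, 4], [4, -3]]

Characteristic equation: det(A - λI) = 0
λ² - (trace)λ + (det) = 0
trace = -3 + -3 = -6, det = (-3)(-3) - (4)(4) = -7
λ² - (-6)λ + (-7) = 0
λ = (-6 ± √((-6)² - 4·(-7))) / 2 = (-6 ± √64) / 2
Solving: λ = -7, 1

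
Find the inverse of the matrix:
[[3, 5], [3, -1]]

For [[a,b],[c,d]], inverse = (1/det)·[[d,-b],[-c,a]]
det = (3)(-1) - (5)(3) = -3 - 15 = -18
Inverse = (1/-18)·[[-1, -5], [-3, 3]]
= [[1/18, 5/18], [1/6, -1/6]]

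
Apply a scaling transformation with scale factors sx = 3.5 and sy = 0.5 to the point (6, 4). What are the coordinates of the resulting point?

Scaling matrix:
[[3.50, 0], [0, 0.50]]
Result: (6 × 3.5, 4 × 0.5) = (21, 2)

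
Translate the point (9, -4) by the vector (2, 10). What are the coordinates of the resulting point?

Translation by (2, 10) (homogeneous matrix [[1, 0, 2], [0, 1, 10], [0, 0, 1]]):
x' = 9 + 2 = 11
y' = -4 + 10 = 6
Result: (11, 6)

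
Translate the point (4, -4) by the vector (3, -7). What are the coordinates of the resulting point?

Translation by (3, -7) (homogeneous matrix [[1, 0, 3], [0, 1, -7], [0, 0, 1]]):
x' = 4 + 3 = 7
y' = -4 + -7 = -11
Result: (7, -11)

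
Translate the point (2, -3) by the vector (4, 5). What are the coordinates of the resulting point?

Translation by (4, 5) (homogeneous matrix [[1, 0, 4], [0, 1, 5], [0, 0, 1]]):
x' = 2 + 4 = 6
y' = -3 + 5 = 2
Result: (6, 2)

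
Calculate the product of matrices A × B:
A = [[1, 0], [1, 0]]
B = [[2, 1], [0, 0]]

Matrix multiplication:
C[0][0] = 1×2 + 0×0 = 2
C[0][1] = 1×1 + 0×0 = 1
C[1][0] = 1×2 + 0×0 = 2
C[1][1] = 1×1 + 0×0 = 1
Result: [[2, 1], [2, 1]]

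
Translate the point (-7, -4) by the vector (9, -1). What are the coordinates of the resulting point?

Translation by (9, -1) (homogeneous matrix [[1, 0, 9], [0, 1, -1], [0, 0, 1]]):
x' = -7 + 9 = 2
y' = -4 + -1 = -5
Result: (2, -5)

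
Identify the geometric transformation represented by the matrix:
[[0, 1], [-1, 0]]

This matrix represents: rotation by 270° counterclockwise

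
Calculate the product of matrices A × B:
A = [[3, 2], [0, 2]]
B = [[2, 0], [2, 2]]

Matrix multiplication:
C[0][0] = 3×2 + 2×2 = 10
C[0][1] = 3×0 + 2×2 = 4
C[1][0] = 0×2 + 2×2 = 4
C[1][1] = 0×0 + 2×2 = 4
Result: [[10, 4], [4, 4]]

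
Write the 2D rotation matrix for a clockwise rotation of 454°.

Rotation matrix formula: [[cos θ, -sin θ], [sin θ, cos θ]]
A clockwise rotation by 454° is equivalent to a counterclockwise rotation by -454°.
For θ = -454°:
cos(-454°) = -0.0698
sin(-454°) = -0.9976
Result: [[-0.0698, 0.9976], [-0.9976, -0.0698]]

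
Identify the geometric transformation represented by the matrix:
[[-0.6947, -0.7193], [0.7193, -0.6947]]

This matrix represents: rotation by 134° counterclockwise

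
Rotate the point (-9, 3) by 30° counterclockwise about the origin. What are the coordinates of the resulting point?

Rotation matrix for 30°: [[cos 30°, -sin 30°], [sin 30°, cos 30°]] ≈ [[0.866025, -0.500000], [0.500000, 0.866025]]
[[0.866025, -0.500000], [0.500000, 0.866025]] × [-9, 3]ᵀ ≈ [-9.2942, -1.9019]ᵀ
Result: (-9.2942, -1.9019)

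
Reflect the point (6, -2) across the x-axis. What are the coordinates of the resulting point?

Reflection across x-axis: (6, -2) → (6, 2)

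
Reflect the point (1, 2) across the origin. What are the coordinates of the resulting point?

Reflection across origin: (1, 2) → (-1, -2)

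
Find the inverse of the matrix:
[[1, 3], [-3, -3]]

For [[a,b],[c,d]], inverse = (1/det)·[[d,-b],[-c,a]]
det = (1)(-3) - (3)(-3) = -3 - -9 = 6
Inverse = (1/6)·[[-3, -3], [3, 1]]
= [[-1/2, -1/2], [1/2, 1/6]]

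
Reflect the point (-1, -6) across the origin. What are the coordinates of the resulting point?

Reflection across origin: (-1, -6) → (1, 6)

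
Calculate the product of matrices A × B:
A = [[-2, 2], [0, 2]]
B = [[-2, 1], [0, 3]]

Matrix multiplication:
C[0][0] = -2×-2 + 2×0 = 4
C[0][1] = -2×1 + 2×3 = 4
C[1][0] = 0×-2 + 2×0 = 0
C[1][1] = 0×1 + 2×3 = 6
Result: [[4, 4], [0, 6]]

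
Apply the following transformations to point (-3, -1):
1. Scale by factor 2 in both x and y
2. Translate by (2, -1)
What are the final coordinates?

Step 1: Scale (-3, -1) by 2 → (-6, -2)
Step 2: Translate by (2, -1) → (-4, -3)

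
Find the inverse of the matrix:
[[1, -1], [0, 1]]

For [[a,b],[c,d]], inverse = (1/det)·[[d,-b],[-c,a]]
det = (1)(1) - (-1)(0) = 1 - 0 = 1
Inverse = [[1, 1], [0, 1]]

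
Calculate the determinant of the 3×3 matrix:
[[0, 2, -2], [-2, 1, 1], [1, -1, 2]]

Expansion along first row:
det = 0·det([[1,1],[-1,2]]) - 2·det([[-2,1],[1,2]]) + -2·det([[-2,1],[1,-1]])
    = 0·(1·2 - 1·-1) - 2·(-2·2 - 1·1) + -2·(-2·-1 - 1·1)
    = 0·3 - 2·-5 + -2·1
    = 0 + 10 + -2 = 8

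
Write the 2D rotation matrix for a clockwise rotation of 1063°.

Rotation matrix formula: [[cos θ, -sin θ], [sin θ, cos θ]]
A clockwise rotation by 1063° is equivalent to a counterclockwise rotation by -1063°.
For θ = -1063°:
cos(-1063°) = 0.9563
sin(-1063°) = 0.2924
Result: [[0.9563, -0.2924], [0.2924, 0.9563]]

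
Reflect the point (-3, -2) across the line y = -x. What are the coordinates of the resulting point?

Reflection across line y = -x: (-3, -2) → (2, 3)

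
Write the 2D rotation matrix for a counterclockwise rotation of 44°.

Rotation matrix formula: [[cos θ, -sin θ], [sin θ, cos θ]]
For θ = 44°:
cos(44°) = 0.7193
sin(44°) = 0.6947
Result: [[0.7193, -0.6947], [0.6947, 0.7193]]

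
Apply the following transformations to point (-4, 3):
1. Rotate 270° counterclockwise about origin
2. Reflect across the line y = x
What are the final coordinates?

Step 1: Rotate 270° → (3, 4)
Step 2: Reflect across line y = x → (4, 3)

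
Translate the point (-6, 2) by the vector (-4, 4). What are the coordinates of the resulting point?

Translation by (-4, 4) (homogeneous matrix [[1, 0, -4], [0, 1, 4], [0, 0, 1]]):
x' = -6 + -4 = -10
y' = 2 + 4 = 6
Result: (-10, 6)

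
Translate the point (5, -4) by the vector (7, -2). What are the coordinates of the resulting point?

Translation by (7, -2) (homogeneous matrix [[1, 0, 7], [0, 1, -2], [0, 0, 1]]):
x' = 5 + 7 = 12
y' = -4 + -2 = -6
Result: (12, -6)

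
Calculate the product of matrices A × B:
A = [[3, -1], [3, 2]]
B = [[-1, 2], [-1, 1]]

Matrix multiplication:
C[0][0] = 3×-1 + -1×-1 = -2
C[0][1] = 3×2 + -1×1 = 5
C[1][0] = 3×-1 + 2×-1 = -5
C[1][1] = 3×2 + 2×1 = 8
Result: [[-2, 5], [-5, 8]]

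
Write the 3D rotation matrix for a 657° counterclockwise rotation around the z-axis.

Rotation matrix for counterclockwise 657° around z-axis:
cos(657°) = 0.4540, sin(657°) = -0.8910
Result: [[0.4540, 0.8910, 0], [-0.8910, 0.4540, 0], [0, 0, 1]]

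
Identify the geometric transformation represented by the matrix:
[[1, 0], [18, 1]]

This matrix represents: vertical shear with factor 18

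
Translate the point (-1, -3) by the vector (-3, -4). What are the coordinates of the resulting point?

Translation by (-3, -4) (homogeneous matrix [[1, 0, -3], [0, 1, -4], [0, 0, 1]]):
x' = -1 + -3 = -4
y' = -3 + -4 = -7
Result: (-4, -7)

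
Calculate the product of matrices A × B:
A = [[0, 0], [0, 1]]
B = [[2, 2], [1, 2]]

Matrix multiplication:
C[0][0] = 0×2 + 0×1 = 0
C[0][1] = 0×2 + 0×2 = 0
C[1][0] = 0×2 + 1×1 = 1
C[1][1] = 0×2 + 1×2 = 2
Result: [[0, 0], [1, 2]]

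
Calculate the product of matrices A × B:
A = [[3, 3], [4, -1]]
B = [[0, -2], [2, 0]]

Matrix multiplication:
C[0][0] = 3×0 + 3×2 = 6
C[0][1] = 3×-2 + 3×0 = -6
C[1][0] = 4×0 + -1×2 = -2
C[1][1] = 4×-2 + -1×0 = -8
Result: [[6, -6], [-2, -8]]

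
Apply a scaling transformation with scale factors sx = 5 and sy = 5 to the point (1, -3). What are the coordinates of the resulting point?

Scaling matrix:
[[5, 0], [0, 5]]
Result: (1 × 5, -3 × 5) = (5, -15)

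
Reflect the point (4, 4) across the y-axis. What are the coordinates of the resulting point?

Reflection across y-axis: (4, 4) → (-4, 4)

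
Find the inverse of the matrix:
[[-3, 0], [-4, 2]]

For [[a,b],[c,d]], inverse = (1/det)·[[d,-b],[-c,a]]
det = (-3)(2) - (0)(-4) = -6 - 0 = -6
Inverse = (1/-6)·[[2, 0], [4, -3]]
= [[-1/3, 0], [-2/3, 1/2]]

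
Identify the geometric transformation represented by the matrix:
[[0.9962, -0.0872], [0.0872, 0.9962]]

This matrix represents: rotation by 5° counterclockwise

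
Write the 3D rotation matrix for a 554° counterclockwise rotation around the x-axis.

Rotation matrix for counterclockwise 554° around x-axis:
cos(554°) = -0.9703, sin(554°) = -0.2419
Result: [[1, 0, 0], [0, -0.9703, 0.2419], [0, -0.2419, -0.9703]]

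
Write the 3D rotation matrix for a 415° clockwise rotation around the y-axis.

Rotation matrix for clockwise 415° around y-axis:
A clockwise rotation by 415° is a counterclockwise rotation by -415°.
cos(-415°) = 0.5736, sin(-415°) = -0.8192
Result: [[0.5736, 0, -0.8192], [0, 1, 0], [0.8192, 0, 0.5736]]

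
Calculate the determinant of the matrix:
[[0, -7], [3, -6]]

For a 2×2 matrix [[a, b], [c, d]], det = ad - bc
det = (0)(-6) - (-7)(3) = 0 - -21 = 21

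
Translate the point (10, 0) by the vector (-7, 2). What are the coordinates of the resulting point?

Translation by (-7, 2) (homogeneous matrix [[1, 0, -7], [0, 1, 2], [0, 0, 1]]):
x' = 10 + -7 = 3
y' = 0 + 2 = 2
Result: (3, 2)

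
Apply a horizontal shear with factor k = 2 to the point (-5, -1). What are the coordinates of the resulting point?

Shear matrix for horizontal shear with factor k = 2:
[[1, 2], [0, 1]]
Result: (-5, -1) → (-7, -1)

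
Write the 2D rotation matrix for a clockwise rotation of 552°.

Rotation matrix formula: [[cos θ, -sin θ], [sin θ, cos θ]]
A clockwise rotation by 552° is equivalent to a counterclockwise rotation by -552°.
For θ = -552°:
cos(-552°) = -0.9781
sin(-552°) = 0.2079
Result: [[-0.9781, -0.2079], [0.2079, -0.9781]]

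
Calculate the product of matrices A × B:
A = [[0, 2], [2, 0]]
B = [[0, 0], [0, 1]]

Matrix multiplication:
C[0][0] = 0×0 + 2×0 = 0
C[0][1] = 0×0 + 2×1 = 2
C[1][0] = 2×0 + 0×0 = 0
C[1][1] = 2×0 + 0×1 = 0
Result: [[0, 2], [0, 0]]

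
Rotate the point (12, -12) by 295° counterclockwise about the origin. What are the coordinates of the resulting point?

Rotation matrix for 295°: [[cos 295°, -sin 295°], [sin 295°, cos 295°]] ≈ [[0.422618, 0.906308], [-0.906308, 0.422618]]
[[0.422618, 0.906308], [-0.906308, 0.422618]] × [12, -12]ᵀ ≈ [-5.8043, -15.9471]ᵀ
Result: (-5.8043, -15.9471)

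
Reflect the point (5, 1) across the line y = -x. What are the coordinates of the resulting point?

Reflection across line y = -x: (5, 1) → (-1, -5)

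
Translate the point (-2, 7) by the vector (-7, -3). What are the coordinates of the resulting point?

Translation by (-7, -3) (homogeneous matrix [[1, 0, -7], [0, 1, -3], [0, 0, 1]]):
x' = -2 + -7 = -9
y' = 7 + -3 = 4
Result: (-9, 4)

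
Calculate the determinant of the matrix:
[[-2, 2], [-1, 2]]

For a 2×2 matrix [[a, b], [c, d]], det = ad - bc
det = (-2)(2) - (2)(-1) = -4 - -2 = -2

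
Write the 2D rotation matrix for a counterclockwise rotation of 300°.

Rotation matrix formula: [[cos θ, -sin θ], [sin θ, cos θ]]
For θ = 300°:
cos(300°) = 1/2
sin(300°) = -√3/2
Result: [[1/2, √3/2], [-√3/2, 1/2]]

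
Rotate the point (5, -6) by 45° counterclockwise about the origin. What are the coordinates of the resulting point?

Rotation matrix for 45°: [[cos 45°, -sin 45°], [sin 45°, cos 45°]] ≈ [[0.707107, -0.707107], [0.707107, 0.707107]]
[[0.707107, -0.707107], [0.707107, 0.707107]] × [5, -6]ᵀ ≈ [7.7782, -0.7071]ᵀ
Result: (7.7782, -0.7071)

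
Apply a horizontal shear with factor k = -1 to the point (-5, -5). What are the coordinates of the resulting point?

Shear matrix for horizontal shear with factor k = -1:
[[1, -1], [0, 1]]
Result: (-5, -5) → (0, -5)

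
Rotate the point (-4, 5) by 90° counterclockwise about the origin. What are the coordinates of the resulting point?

Rotation matrix for 90°: [[cos 90°, -sin 90°], [sin 90°, cos 90°]] = [[0, -1], [1, 0]]
[[0, -1], [1, 0]] × [-4, 5]ᵀ = [-5, -4]ᵀ
Result: (-5, -4)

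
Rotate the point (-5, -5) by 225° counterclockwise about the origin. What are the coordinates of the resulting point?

Rotation matrix for 225°: [[cos 225°, -sin 225°], [sin 225°, cos 225°]] ≈ [[-0.707107, 0.707107], [-0.707107, -0.707107]]
[[-0.707107, 0.707107], [-0.707107, -0.707107]] × [-5, -5]ᵀ ≈ [0, 7.0711]ᵀ
Result: (0, 7.0711)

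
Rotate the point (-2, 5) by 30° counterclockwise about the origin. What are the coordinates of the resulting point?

Rotation matrix for 30°: [[cos 30°, -sin 30°], [sin 30°, cos 30°]] ≈ [[0.866025, -0.500000], [0.500000, 0.866025]]
[[0.866025, -0.500000], [0.500000, 0.866025]] × [-2, 5]ᵀ ≈ [-4.2321, 3.3301]ᵀ
Result: (-4.2321, 3.3301)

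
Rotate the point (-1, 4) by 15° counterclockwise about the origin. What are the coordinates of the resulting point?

Rotation matrix for 15°: [[cos 15°, -sin 15°], [sin 15°, cos 15°]] ≈ [[0.965926, -0.258819], [0.258819, 0.965926]]
[[0.965926, -0.258819], [0.258819, 0.965926]] × [-1, 4]ᵀ ≈ [-2.0012, 3.6049]ᵀ
Result: (-2.0012, 3.6049)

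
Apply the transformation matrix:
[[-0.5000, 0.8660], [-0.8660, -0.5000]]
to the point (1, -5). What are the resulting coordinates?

Matrix multiplication:
[[-0.5000, 0.8660], [-0.8660, -0.5000]] × [1, -5]ᵀ
= [(-0.5000)(1) + (0.8660)(-5), (-0.8660)(1) + (-0.5000)(-5)]ᵀ
= [-4.8300, 1.6340]ᵀ
Result: (-4.8300, 1.6340)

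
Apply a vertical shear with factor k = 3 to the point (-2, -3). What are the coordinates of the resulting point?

Shear matrix for vertical shear with factor k = 3:
[[1, 0], [3, 1]]
Result: (-2, -3) → (-2, -9)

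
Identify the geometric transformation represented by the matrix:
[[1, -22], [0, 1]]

This matrix represents: horizontal shear with factor -22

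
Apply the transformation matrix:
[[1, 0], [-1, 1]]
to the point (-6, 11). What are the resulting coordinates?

Matrix multiplication:
[[1, 0], [-1, 1]] × [-6, 11]ᵀ
= [(1)(-6) + (0)(11), (-1)(-6) + (1)(11)]ᵀ
= [-6, 17]ᵀ
Result: (-6, 17)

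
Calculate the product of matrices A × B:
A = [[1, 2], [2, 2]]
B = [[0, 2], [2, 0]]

Matrix multiplication:
C[0][0] = 1×0 + 2×2 = 4
C[0][1] = 1×2 + 2×0 = 2
C[1][0] = 2×0 + 2×2 = 4
C[1][1] = 2×2 + 2×0 = 4
Result: [[4, 2], [4, 4]]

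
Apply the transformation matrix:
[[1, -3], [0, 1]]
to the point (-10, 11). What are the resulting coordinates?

Matrix multiplication:
[[1, -3], [0, 1]] × [-10, 11]ᵀ
= [(1)(-10) + (-3)(11), (0)(-10) + (1)(11)]ᵀ
= [-43, 11]ᵀ
Result: (-43, 11)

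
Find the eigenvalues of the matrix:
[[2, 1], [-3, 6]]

Characteristic equation: det(A - λI) = 0
λ² - (trace)λ + (det) = 0
trace = 2 + 6 = 8, det = (2)(6) - (1)(-3) = 15
λ² - (8)λ + (15) = 0
λ = (8 ± √((8)² - 4·(15))) / 2 = (8 ± √4) / 2
Solving: λ = 3, 5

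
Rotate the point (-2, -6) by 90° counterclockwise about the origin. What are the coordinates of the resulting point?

Rotation matrix for 90°: [[cos 90°, -sin 90°], [sin 90°, cos 90°]] = [[0, -1], [1, 0]]
[[0, -1], [1, 0]] × [-2, -6]ᵀ = [6, -2]ᵀ
Result: (6, -2)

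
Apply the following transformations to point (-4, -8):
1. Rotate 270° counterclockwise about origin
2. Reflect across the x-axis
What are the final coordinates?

Step 1: Rotate 270° → (-8, 4)
Step 2: Reflect across x-axis → (-8, -4)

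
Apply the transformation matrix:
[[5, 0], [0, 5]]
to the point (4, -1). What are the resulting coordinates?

Matrix multiplication:
[[5, 0], [0, 5]] × [4, -1]ᵀ
= [(5)(4) + (0)(-1), (0)(4) + (5)(-1)]ᵀ
= [20, -5]ᵀ
Result: (20, -5)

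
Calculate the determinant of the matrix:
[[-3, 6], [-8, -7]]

For a 2×2 matrix [[a, b], [c, d]], det = ad - bc
det = (-3)(-7) - (6)(-8) = 21 - -48 = 69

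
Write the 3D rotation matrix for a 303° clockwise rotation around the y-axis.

Rotation matrix for clockwise 303° around y-axis:
A clockwise rotation by 303° is a counterclockwise rotation by -303°.
cos(-303°) = 0.5446, sin(-303°) = 0.8387
Result: [[0.5446, 0, 0.8387], [0, 1, 0], [-0.8387, 0, 0.5446]]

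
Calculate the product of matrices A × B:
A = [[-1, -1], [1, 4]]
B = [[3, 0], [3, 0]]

Matrix multiplication:
C[0][0] = -1×3 + -1×3 = -6
C[0][1] = -1×0 + -1×0 = 0
C[1][0] = 1×3 + 4×3 = 15
C[1][1] = 1×0 + 4×0 = 0
Result: [[-6, 0], [15, 0]]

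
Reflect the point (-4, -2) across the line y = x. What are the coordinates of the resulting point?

Reflection across line y = x: (-4, -2) → (-2, -4)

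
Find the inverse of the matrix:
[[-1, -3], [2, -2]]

For [[a,b],[c,d]], inverse = (1/det)·[[d,-b],[-c,a]]
det = (-1)(-2) - (-3)(2) = 2 - -6 = 8
Inverse = (1/8)·[[-2, 3], [-2, -1]]
= [[-1/4, 3/8], [-1/4, -1/8]]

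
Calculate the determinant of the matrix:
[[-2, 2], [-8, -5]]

For a 2×2 matrix [[a, b], [c, d]], det = ad - bc
det = (-2)(-5) - (2)(-8) = 10 - -16 = 26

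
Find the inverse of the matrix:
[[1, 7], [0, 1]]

For [[a,b],[c,d]], inverse = (1/det)·[[d,-b],[-c,a]]
det = (1)(1) - (7)(0) = 1 - 0 = 1
Inverse = [[1, -7], [0, 1]]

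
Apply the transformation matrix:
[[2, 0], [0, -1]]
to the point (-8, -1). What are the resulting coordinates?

Matrix multiplication:
[[2, 0], [0, -1]] × [-8, -1]ᵀ
= [(2)(-8) + (0)(-1), (0)(-8) + (-1)(-1)]ᵀ
= [-16, 1]ᵀ
Result: (-16, 1)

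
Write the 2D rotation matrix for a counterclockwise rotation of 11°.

Rotation matrix formula: [[cos θ, -sin θ], [sin θ, cos θ]]
For θ = 11°:
cos(11°) = 0.9816
sin(11°) = 0.1908
Result: [[0.9816, -0.1908], [0.1908, 0.9816]]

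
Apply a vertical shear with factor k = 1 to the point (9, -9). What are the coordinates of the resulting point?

Shear matrix for vertical shear with factor k = 1:
[[1, 0], [1, 1]]
Result: (9, -9) → (9, 0)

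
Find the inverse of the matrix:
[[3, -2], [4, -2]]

For [[a,b],[c,d]], inverse = (1/det)·[[d,-b],[-c,a]]
det = (3)(-2) - (-2)(4) = -6 - -8 = 2
Inverse = (1/2)·[[-2, 2], [-4, 3]]
= [[-1, 1], [-2, 3/2]]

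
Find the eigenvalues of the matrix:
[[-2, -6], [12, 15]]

Characteristic equation: det(A - λI) = 0
λ² - (trace)λ + (det) = 0
trace = -2 + 15 = 13, det = (-2)(15) - (-6)(12) = 42
λ² - (13)λ + (42) = 0
λ = (13 ± √((13)² - 4·(42))) / 2 = (13 ± √1) / 2
Solving: λ = 6, 7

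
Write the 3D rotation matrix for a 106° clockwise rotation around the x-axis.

Rotation matrix for clockwise 106° around x-axis:
A clockwise rotation by 106° is a counterclockwise rotation by -106°.
cos(-106°) = -0.2756, sin(-106°) = -0.9613
Result: [[1, 0, 0], [0, -0.2756, 0.9613], [0, -0.9613, -0.2756]]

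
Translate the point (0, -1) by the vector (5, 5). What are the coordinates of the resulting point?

Translation by (5, 5) (homogeneous matrix [[1, 0, 5], [0, 1, 5], [0, 0, 1]]):
x' = 0 + 5 = 5
y' = -1 + 5 = 4
Result: (5, 4)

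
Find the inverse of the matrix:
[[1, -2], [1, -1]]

For [[a,b],[c,d]], inverse = (1/det)·[[d,-b],[-c,a]]
det = (1)(-1) - (-2)(1) = -1 - -2 = 1
Inverse = [[-1, 2], [-1, 1]]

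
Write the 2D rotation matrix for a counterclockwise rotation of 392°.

Rotation matrix formula: [[cos θ, -sin θ], [sin θ, cos θ]]
For θ = 392°:
cos(392°) = 0.8480
sin(392°) = 0.5299
Result: [[0.8480, -0.5299], [0.5299, 0.8480]]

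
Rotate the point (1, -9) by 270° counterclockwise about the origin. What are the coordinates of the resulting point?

Rotation matrix for 270°: [[cos 270°, -sin 270°], [sin 270°, cos 270°]] = [[0, 1], [-1, 0]]
[[0, 1], [-1, 0]] × [1, -9]ᵀ = [-9, -1]ᵀ
Result: (-9, -1)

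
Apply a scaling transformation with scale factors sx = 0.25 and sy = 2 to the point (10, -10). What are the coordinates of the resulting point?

Scaling matrix:
[[0.25, 0], [0, 2]]
Result: (10 × 0.25, -10 × 2) = (2.5, -20)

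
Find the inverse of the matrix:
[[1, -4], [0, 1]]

For [[a,b],[c,d]], inverse = (1/det)·[[d,-b],[-c,a]]
det = (1)(1) - (-4)(0) = 1 - 0 = 1
Inverse = [[1, 4], [0, 1]]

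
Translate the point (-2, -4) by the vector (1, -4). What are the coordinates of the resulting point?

Translation by (1, -4) (homogeneous matrix [[1, 0, 1], [0, 1, -4], [0, 0, 1]]):
x' = -2 + 1 = -1
y' = -4 + -4 = -8
Result: (-1, -8)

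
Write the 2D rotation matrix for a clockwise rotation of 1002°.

Rotation matrix formula: [[cos θ, -sin θ], [sin θ, cos θ]]
A clockwise rotation by 1002° is equivalent to a counterclockwise rotation by -1002°.
For θ = -1002°:
cos(-1002°) = 0.2079
sin(-1002°) = 0.9781
Result: [[0.2079, -0.9781], [0.9781, 0.2079]]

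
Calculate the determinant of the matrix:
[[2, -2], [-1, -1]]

For a 2×2 matrix [[a, b], [c, d]], det = ad - bc
det = (2)(-1) - (-2)(-1) = -2 - 2 = -4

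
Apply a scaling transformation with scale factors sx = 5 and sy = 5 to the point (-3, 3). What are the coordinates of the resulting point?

Scaling matrix:
[[5, 0], [0, 5]]
Result: (-3 × 5, 3 × 5) = (-15, 15)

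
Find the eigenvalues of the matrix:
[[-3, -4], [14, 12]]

Characteristic equation: det(A - λI) = 0
λ² - (trace)λ + (det) = 0
trace = -3 + 12 = 9, det = (-3)(12) - (-4)(14) = 20
λ² - (9)λ + (20) = 0
λ = (9 ± √((9)² - 4·(20))) / 2 = (9 ± √1) / 2
Solving: λ = 4, 5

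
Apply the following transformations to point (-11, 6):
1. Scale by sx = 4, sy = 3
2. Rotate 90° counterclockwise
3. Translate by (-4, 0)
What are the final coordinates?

Step 1: Scale → (-44, 18)
Step 2: Rotate 90° → (-18, -44)
Step 3: Translate → (-22, -44)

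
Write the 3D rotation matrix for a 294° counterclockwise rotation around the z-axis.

Rotation matrix for counterclockwise 294° around z-axis:
cos(294°) = 0.4067, sin(294°) = -0.9135
Result: [[0.4067, 0.9135, 0], [-0.9135, 0.4067, 0], [0, 0, 1]]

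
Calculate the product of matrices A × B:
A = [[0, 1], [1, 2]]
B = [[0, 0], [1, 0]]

Matrix multiplication:
C[0][0] = 0×0 + 1×1 = 1
C[0][1] = 0×0 + 1×0 = 0
C[1][0] = 1×0 + 2×1 = 2
C[1][1] = 1×0 + 2×0 = 0
Result: [[1, 0], [2, 0]]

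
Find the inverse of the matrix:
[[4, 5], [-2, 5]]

For [[a,b],[c,d]], inverse = (1/det)·[[d,-b],[-c,a]]
det = (4)(5) - (5)(-2) = 20 - -10 = 30
Inverse = (1/30)·[[5, -5], [2, 4]]
= [[1/6, -1/6], [1/15, 2/15]]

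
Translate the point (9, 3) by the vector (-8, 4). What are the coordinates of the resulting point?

Translation by (-8, 4) (homogeneous matrix [[1, 0, -8], [0, 1, 4], [0, 0, 1]]):
x' = 9 + -8 = 1
y' = 3 + 4 = 7
Result: (1, 7)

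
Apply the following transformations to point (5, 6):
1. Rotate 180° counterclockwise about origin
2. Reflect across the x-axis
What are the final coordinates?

Step 1: Rotate 180° → (-5, -6)
Step 2: Reflect across x-axis → (-5, 6)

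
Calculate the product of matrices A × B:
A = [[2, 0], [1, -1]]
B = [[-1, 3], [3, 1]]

Matrix multiplication:
C[0][0] = 2×-1 + 0×3 = -2
C[0][1] = 2×3 + 0×1 = 6
C[1][0] = 1×-1 + -1×3 = -4
C[1][1] = 1×3 + -1×1 = 2
Result: [[-2, 6], [-4, 2]]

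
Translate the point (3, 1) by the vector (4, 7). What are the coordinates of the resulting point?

Translation by (4, 7) (homogeneous matrix [[1, 0, 4], [0, 1, 7], [0, 0, 1]]):
x' = 3 + 4 = 7
y' = 1 + 7 = 8
Result: (7, 8)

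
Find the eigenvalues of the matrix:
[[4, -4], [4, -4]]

Characteristic equation: det(A - λI) = 0
λ² - (trace)λ + (det) = 0
trace = 4 + -4 = 0, det = (4)(-4) - (-4)(4) = 0
λ² - (0)λ + (0) = 0
λ = (0 ± √((0)² - 4·(0))) / 2 = (0 ± √0) / 2
Solving: λ = 0, 0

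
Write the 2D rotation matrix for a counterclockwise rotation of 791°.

Rotation matrix formula: [[cos θ, -sin θ], [sin θ, cos θ]]
For θ = 791°:
cos(791°) = 0.3256
sin(791°) = 0.9455
Result: [[0.3256, -0.9455], [0.9455, 0.3256]]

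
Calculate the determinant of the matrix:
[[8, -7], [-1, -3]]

For a 2×2 matrix [[a, b], [c, d]], det = ad - bc
det = (8)(-3) - (-7)(-1) = -24 - 7 = -31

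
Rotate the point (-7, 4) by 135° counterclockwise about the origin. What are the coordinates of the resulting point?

Rotation matrix for 135°: [[cos 135°, -sin 135°], [sin 135°, cos 135°]] ≈ [[-0.707107, -0.707107], [0.707107, -0.707107]]
[[-0.707107, -0.707107], [0.707107, -0.707107]] × [-7, 4]ᵀ ≈ [2.1213, -7.7782]ᵀ
Result: (2.1213, -7.7782)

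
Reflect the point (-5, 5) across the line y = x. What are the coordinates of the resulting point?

Reflection across line y = x: (-5, 5) → (5, -5)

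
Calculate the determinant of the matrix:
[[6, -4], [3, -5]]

For a 2×2 matrix [[a, b], [c, d]], det = ad - bc
det = (6)(-5) - (-4)(3) = -30 - -12 = -18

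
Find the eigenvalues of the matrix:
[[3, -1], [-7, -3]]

Characteristic equation: det(A - λI) = 0
λ² - (trace)λ + (det) = 0
trace = 3 + -3 = 0, det = (3)(-3) - (-1)(-7) = -16
λ² - (0)λ + (-16) = 0
λ = (0 ± √((0)² - 4·(-16))) / 2 = (0 ± √64) / 2
Solving: λ = -4, 4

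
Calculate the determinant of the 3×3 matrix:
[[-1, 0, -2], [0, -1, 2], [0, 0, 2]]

Expansion along first row:
det = -1·det([[-1,2],[0,2]]) - 0·det([[0,2],[0,2]]) + -2·det([[0,-1],[0,0]])
    = -1·(-1·2 - 2·0) - 0·(0·2 - 2·0) + -2·(0·0 - -1·0)
    = -1·-2 - 0·0 + -2·0
    = 2 + 0 + 0 = 2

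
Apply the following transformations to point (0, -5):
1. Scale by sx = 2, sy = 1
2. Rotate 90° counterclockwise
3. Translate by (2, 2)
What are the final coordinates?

Step 1: Scale → (0, -5)
Step 2: Rotate 90° → (5, 0)
Step 3: Translate → (7, 2)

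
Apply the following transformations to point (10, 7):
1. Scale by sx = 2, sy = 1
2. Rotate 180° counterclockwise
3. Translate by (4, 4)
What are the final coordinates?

Step 1: Scale → (20, 7)
Step 2: Rotate 180° → (-20, -7)
Step 3: Translate → (-16, -3)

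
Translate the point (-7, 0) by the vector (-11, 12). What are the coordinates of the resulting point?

Translation by (-11, 12) (homogeneous matrix [[1, 0, -11], [0, 1, 12], [0, 0, 1]]):
x' = -7 + -11 = -18
y' = 0 + 12 = 12
Result: (-18, 12)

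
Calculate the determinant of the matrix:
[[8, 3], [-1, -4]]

For a 2×2 matrix [[a, b], [c, d]], det = ad - bc
det = (8)(-4) - (3)(-1) = -32 - -3 = -29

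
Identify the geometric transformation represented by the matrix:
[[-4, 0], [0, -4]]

This matrix represents: uniform scaling by factor -4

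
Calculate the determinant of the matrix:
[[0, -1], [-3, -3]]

For a 2×2 matrix [[a, b], [c, d]], det = ad - bc
det = (0)(-3) - (-1)(-3) = 0 - 3 = -3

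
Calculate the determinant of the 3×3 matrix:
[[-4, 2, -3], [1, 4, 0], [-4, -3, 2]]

Expansion along first row:
det = -4·det([[4,0],[-3,2]]) - 2·det([[1,0],[-4,2]]) + -3·det([[1,4],[-4,-3]])
    = -4·(4·2 - 0·-3) - 2·(1·2 - 0·-4) + -3·(1·-3 - 4·-4)
    = -4·8 - 2·2 + -3·13
    = -32 + -4 + -39 = -75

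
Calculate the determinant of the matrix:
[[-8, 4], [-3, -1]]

For a 2×2 matrix [[a, b], [c, d]], det = ad - bc
det = (-8)(-1) - (4)(-3) = 8 - -12 = 20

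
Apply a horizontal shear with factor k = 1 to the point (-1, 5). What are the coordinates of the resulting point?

Shear matrix for horizontal shear with factor k = 1:
[[1, 1], [0, 1]]
Result: (-1, 5) → (4, 5)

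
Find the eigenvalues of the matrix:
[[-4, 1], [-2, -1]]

Characteristic equation: det(A - λI) = 0
λ² - (trace)λ + (det) = 0
trace = -4 + -1 = -5, det = (-4)(-1) - (1)(-2) = 6
λ² - (-5)λ + (6) = 0
λ = (-5 ± √((-5)² - 4·(6))) / 2 = (-5 ± √1) / 2
Solving: λ = -3, -2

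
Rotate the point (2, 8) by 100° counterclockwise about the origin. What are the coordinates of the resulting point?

Rotation matrix for 100°: [[cos 100°, -sin 100°], [sin 100°, cos 100°]] ≈ [[-0.173648, -0.984808], [0.984808, -0.173648]]
[[-0.173648, -0.984808], [0.984808, -0.173648]] × [2, 8]ᵀ ≈ [-8.2258, 0.5804]ᵀ
Result: (-8.2258, 0.5804)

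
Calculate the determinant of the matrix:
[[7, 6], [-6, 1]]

For a 2×2 matrix [[a, b], [c, d]], det = ad - bc
det = (7)(1) - (6)(-6) = 7 - -36 = 43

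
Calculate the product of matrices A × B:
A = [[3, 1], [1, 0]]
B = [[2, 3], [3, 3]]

Matrix multiplication:
C[0][0] = 3×2 + 1×3 = 9
C[0][1] = 3×3 + 1×3 = 12
C[1][0] = 1×2 + 0×3 = 2
C[1][1] = 1×3 + 0×3 = 3
Result: [[9, 12], [2, 3]]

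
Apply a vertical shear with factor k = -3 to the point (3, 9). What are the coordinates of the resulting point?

Shear matrix for vertical shear with factor k = -3:
[[1, 0], [-3, 1]]
Result: (3, 9) → (3, 0)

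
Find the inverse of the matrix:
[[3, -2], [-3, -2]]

For [[a,b],[c,d]], inverse = (1/det)·[[d,-b],[-c,a]]
det = (3)(-2) - (-2)(-3) = -6 - 6 = -12
Inverse = (1/-12)·[[-2, 2], [3, 3]]
= [[1/6, -1/6], [-1/4, -1/4]]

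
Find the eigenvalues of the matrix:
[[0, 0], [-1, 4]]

Characteristic equation: det(A - λI) = 0
λ² - (trace)λ + (det) = 0
trace = 0 + 4 = 4, det = (0)(4) - (0)(-1) = 0
λ² - (4)λ + (0) = 0
λ = (4 ± √((4)² - 4·(0))) / 2 = (4 ± √16) / 2
Solving: λ = 0, 4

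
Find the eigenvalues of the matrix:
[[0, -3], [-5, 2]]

Characteristic equation: det(A - λI) = 0
λ² - (trace)λ + (det) = 0
trace = 0 + 2 = 2, det = (0)(2) - (-3)(-5) = -15
λ² - (2)λ + (-15) = 0
λ = (2 ± √((2)² - 4·(-15))) / 2 = (2 ± √64) / 2
Solving: λ = -3, 5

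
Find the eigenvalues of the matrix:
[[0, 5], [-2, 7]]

Characteristic equation: det(A - λI) = 0
λ² - (trace)λ + (det) = 0
trace = 0 + 7 = 7, det = (0)(7) - (5)(-2) = 10
λ² - (7)λ + (10) = 0
λ = (7 ± √((7)² - 4·(10))) / 2 = (7 ± √9) / 2
Solving: λ = 2, 5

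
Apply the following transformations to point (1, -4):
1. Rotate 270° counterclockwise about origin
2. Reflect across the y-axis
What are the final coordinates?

Step 1: Rotate 270° → (-4, -1)
Step 2: Reflect across y-axis → (4, -1)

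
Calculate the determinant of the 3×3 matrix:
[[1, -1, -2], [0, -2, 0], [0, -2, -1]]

Expansion along first row:
det = 1·det([[-2,0],[-2,-1]]) - -1·det([[0,0],[0,-1]]) + -2·det([[0,-2],[0,-2]])
    = 1·(-2·-1 - 0·-2) - -1·(0·-1 - 0·0) + -2·(0·-2 - -2·0)
    = 1·2 - -1·0 + -2·0
    = 2 + 0 + 0 = 2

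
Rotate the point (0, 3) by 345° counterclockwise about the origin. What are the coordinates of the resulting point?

Rotation matrix for 345°: [[cos 345°, -sin 345°], [sin 345°, cos 345°]] ≈ [[0.965926, 0.258819], [-0.258819, 0.965926]]
[[0.965926, 0.258819], [-0.258819, 0.965926]] × [0, 3]ᵀ ≈ [0.7765, 2.8978]ᵀ
Result: (0.7765, 2.8978)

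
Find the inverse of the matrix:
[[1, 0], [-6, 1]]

For [[a,b],[c,d]], inverse = (1/det)·[[d,-b],[-c,a]]
det = (1)(1) - (0)(-6) = 1 - 0 = 1
Inverse = [[1, 0], [6, 1]]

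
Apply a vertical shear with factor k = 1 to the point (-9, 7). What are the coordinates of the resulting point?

Shear matrix for vertical shear with factor k = 1:
[[1, 0], [1, 1]]
Result: (-9, 7) → (-9, -2)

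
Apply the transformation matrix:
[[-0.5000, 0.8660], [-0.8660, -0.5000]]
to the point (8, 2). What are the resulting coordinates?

Matrix multiplication:
[[-0.5000, 0.8660], [-0.8660, -0.5000]] × [8, 2]ᵀ
= [(-0.5000)(8) + (0.8660)(2), (-0.8660)(8) + (-0.5000)(2)]ᵀ
= [-2.2680, -7.9280]ᵀ
Result: (-2.2680, -7.9280)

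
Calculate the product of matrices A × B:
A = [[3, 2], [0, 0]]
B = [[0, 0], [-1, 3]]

Matrix multiplication:
C[0][0] = 3×0 + 2×-1 = -2
C[0][1] = 3×0 + 2×3 = 6
C[1][0] = 0×0 + 0×-1 = 0
C[1][1] = 0×0 + 0×3 = 0
Result: [[-2, 6], [0, 0]]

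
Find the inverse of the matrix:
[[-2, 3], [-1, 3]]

For [[a,b],[c,d]], inverse = (1/det)·[[d,-b],[-c,a]]
det = (-2)(3) - (3)(-1) = -6 - -3 = -3
Inverse = (1/-3)·[[3, -3], [1, -2]]
= [[-1, 1], [-1/3, 2/3]]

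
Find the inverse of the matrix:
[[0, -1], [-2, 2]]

For [[a,b],[c,d]], inverse = (1/det)·[[d,-b],[-c,a]]
det = (0)(2) - (-1)(-2) = 0 - 2 = -2
Inverse = (1/-2)·[[2, 1], [2, 0]]
= [[-1, -1/2], [-1, 0]]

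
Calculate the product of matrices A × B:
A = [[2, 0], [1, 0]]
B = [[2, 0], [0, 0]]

Matrix multiplication:
C[0][0] = 2×2 + 0×0 = 4
C[0][1] = 2×0 + 0×0 = 0
C[1][0] = 1×2 + 0×0 = 2
C[1][1] = 1×0 + 0×0 = 0
Result: [[4, 0], [2, 0]]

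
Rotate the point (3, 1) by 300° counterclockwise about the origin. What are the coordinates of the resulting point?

Rotation matrix for 300°: [[cos 300°, -sin 300°], [sin 300°, cos 300°]] ≈ [[0.500000, 0.866025], [-0.866025, 0.500000]]
[[0.500000, 0.866025], [-0.866025, 0.500000]] × [3, 1]ᵀ ≈ [2.3660, -2.0981]ᵀ
Result: (2.3660, -2.0981)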